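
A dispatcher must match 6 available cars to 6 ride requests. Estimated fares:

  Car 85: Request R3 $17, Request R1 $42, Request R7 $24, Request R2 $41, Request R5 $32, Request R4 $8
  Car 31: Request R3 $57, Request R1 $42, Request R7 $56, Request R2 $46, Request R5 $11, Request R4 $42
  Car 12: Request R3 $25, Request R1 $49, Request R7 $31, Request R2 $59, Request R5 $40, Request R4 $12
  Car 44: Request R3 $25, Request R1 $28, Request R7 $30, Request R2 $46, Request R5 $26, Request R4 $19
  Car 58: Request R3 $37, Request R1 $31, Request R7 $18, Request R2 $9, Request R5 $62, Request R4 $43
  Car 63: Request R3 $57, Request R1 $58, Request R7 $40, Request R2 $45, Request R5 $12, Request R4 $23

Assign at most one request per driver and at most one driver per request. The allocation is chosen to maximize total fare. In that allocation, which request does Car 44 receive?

Car 44 receives Request R4.

Optimal: Car 85→Request R1 ($42), Car 31→Request R7 ($56), Car 12→Request R2 ($59), Car 44→Request R4 ($19), Car 58→Request R5 ($62), Car 63→Request R3 ($57) — total 42+56+59+19+62+57 = $295.
Swapping Car 85↔Car 44 (Car 85→Request R4 $8, Car 44→Request R1 $28) loses 25.
Car 44's own top request is Request R2 ($46), but forcing Car 44→Request R2 and reassigning the rest optimally gives only $284 — worse by 11.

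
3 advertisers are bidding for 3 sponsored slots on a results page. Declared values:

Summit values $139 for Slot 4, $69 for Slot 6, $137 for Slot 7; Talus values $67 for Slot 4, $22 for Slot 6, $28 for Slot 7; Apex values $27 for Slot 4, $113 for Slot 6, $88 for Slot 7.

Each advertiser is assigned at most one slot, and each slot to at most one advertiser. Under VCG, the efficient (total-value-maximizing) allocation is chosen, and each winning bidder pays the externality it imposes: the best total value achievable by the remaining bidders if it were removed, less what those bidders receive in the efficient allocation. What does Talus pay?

Efficient allocation: Summit→Slot 7 ($137), Talus→Slot 4 ($67), Apex→Slot 6 ($113); total welfare W = $317.
Talus receives Slot 4 at value $67, so the others get W − 67 = $250.
Without Talus: best allocation of the remaining 2 bidders over all 3 slots is Summit→Slot 4 ($139), Apex→Slot 6 ($113), total $252.
VCG payment = (others' best without Talus) − (others' welfare with Talus) = 252 − 250 = $2.

Talus pays $2.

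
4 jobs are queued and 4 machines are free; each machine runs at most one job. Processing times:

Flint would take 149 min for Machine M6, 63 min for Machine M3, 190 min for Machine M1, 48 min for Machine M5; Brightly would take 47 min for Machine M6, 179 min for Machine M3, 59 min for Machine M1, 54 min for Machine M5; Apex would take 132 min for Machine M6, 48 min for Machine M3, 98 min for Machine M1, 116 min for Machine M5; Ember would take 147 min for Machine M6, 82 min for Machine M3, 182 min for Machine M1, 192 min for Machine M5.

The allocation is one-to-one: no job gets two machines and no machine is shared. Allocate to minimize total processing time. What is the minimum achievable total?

Treat this as an assignment problem: match each job to one machine.
Optimal: Flint→Machine M5 (48 min), Brightly→Machine M6 (47 min), Apex→Machine M1 (98 min), Ember→Machine M3 (82 min) — total 48+47+98+82 = 275 min.
Column-greedy (each machine in turn goes to its cheapest remaining job) gives 325 min, worse by 50.
Swapping Apex↔Brightly (Apex→Machine M6 132 min, Brightly→Machine M1 59 min) adds 46.
No other one-to-one assignment undercuts 275 min.

Min total: 275 min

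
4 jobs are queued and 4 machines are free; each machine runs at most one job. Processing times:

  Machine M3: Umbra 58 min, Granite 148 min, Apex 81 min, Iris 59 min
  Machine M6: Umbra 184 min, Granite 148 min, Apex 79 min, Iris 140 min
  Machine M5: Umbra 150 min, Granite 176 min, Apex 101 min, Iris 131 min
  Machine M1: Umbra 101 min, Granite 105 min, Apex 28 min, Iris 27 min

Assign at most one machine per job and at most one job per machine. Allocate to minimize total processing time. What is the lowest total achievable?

Treat this as an assignment problem: match each job to one machine.
Optimal: Umbra→Machine M3 (58 min), Granite→Machine M6 (148 min), Apex→Machine M5 (101 min), Iris→Machine M1 (27 min) — total 58+148+101+27 = 334 min.
Column-greedy (each machine in turn goes to its cheapest remaining job) gives 373 min, worse by 39.

Min total: 334 min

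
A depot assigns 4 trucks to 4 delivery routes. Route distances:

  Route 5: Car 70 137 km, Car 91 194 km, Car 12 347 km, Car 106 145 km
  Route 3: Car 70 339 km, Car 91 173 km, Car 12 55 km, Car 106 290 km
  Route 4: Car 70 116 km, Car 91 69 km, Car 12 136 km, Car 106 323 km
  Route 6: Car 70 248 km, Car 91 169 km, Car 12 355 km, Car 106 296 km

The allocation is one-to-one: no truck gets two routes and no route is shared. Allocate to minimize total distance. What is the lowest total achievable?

Optimal: Car 70→Route 4 (116 km), Car 91→Route 6 (169 km), Car 12→Route 3 (55 km), Car 106→Route 5 (145 km) — total 116+169+55+145 = 485 km.
Min-entry greedy (repeatedly take the single cheapest remaining cell) gives 557 km, worse by 72.
Next-best assignment: Car 70→Route 6, Car 91→Route 4, Car 12→Route 3, Car 106→Route 5 = 517 km.
Every other assignment is strictly worse.

Min total: 485 km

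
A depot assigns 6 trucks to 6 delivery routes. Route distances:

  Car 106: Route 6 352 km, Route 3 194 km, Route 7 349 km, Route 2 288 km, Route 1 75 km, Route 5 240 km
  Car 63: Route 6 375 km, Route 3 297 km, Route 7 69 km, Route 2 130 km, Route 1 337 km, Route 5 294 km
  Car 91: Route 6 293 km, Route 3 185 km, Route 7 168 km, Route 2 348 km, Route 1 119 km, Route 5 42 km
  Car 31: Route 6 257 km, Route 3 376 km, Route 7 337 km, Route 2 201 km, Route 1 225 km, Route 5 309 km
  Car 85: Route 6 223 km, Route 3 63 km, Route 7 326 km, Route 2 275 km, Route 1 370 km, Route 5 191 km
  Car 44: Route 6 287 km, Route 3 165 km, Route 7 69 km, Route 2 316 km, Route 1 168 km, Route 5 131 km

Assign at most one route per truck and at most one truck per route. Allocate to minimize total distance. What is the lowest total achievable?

This is a one-to-one assignment (minimum-cost bipartite matching).
Optimal: Car 106→Route 1 (75 km), Car 63→Route 2 (130 km), Car 91→Route 5 (42 km), Car 31→Route 6 (257 km), Car 85→Route 3 (63 km), Car 44→Route 7 (69 km) — total 75+130+42+257+63+69 = 636 km.
Next-best assignment: Car 106→Route 1, Car 63→Route 7, Car 91→Route 5, Car 31→Route 2, Car 85→Route 3, Car 44→Route 6 = 737 km.
Every other assignment is strictly worse.

Minimum total: 636 km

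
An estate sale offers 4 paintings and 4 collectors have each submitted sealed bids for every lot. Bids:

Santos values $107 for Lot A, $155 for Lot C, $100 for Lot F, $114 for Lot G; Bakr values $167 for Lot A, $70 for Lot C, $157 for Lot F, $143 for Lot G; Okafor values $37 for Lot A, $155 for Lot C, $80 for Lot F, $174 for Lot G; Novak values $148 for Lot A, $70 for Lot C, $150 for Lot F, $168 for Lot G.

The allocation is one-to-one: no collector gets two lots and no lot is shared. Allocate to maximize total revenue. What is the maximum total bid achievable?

Maximum total: $646

This is a one-to-one assignment (maximum-weight bipartite matching).
Optimal: Santos→Lot C ($155), Bakr→Lot A ($167), Okafor→Lot G ($174), Novak→Lot F ($150) — total 155+167+174+150 = $646.
Next-best assignment: Santos→Lot C, Bakr→Lot F, Okafor→Lot G, Novak→Lot A = $634.
Every other assignment is strictly worse.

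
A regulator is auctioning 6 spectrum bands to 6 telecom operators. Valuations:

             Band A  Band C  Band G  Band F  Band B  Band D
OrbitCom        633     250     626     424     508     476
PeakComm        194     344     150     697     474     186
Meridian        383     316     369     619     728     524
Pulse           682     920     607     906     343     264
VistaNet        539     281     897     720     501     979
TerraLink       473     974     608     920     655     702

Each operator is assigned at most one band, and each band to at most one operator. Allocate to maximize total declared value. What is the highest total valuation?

Optimal: OrbitCom→Band G ($626M), PeakComm→Band F ($697M), Meridian→Band B ($728M), Pulse→Band A ($682M), VistaNet→Band D ($979M), TerraLink→Band C ($974M) — total 626+697+728+682+979+974 = $4686M.
Max-entry greedy (repeatedly take the single best remaining cell) gives $4370M, worse by 316.
No other one-to-one assignment exceeds $4686M.

Maximum total: $4686M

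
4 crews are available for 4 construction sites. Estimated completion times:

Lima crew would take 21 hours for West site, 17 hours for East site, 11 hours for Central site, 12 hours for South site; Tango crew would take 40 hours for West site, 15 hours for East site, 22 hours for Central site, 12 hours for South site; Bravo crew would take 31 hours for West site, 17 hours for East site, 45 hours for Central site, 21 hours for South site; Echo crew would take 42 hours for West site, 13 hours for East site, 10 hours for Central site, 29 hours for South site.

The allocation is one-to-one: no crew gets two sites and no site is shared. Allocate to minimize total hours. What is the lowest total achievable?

Optimal: Lima crew→West site (21 hours), Tango crew→South site (12 hours), Bravo crew→East site (17 hours), Echo crew→Central site (10 hours) — total 21+12+17+10 = 60 hours.
Min-entry greedy (repeatedly take the single cheapest remaining cell) gives 68 hours, worse by 8.

Minimum total: 60 hours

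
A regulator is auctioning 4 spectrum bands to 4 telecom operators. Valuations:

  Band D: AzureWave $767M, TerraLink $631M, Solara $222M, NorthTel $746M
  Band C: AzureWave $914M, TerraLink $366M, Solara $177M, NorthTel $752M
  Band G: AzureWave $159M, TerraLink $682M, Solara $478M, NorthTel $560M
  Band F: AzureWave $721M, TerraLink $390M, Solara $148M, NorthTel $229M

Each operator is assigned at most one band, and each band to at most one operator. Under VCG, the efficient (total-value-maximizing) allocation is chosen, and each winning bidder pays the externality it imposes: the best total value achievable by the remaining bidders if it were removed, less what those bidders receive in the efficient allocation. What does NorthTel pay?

NorthTel pays $193M.

Efficient allocation: AzureWave→Band F ($721M), TerraLink→Band D ($631M), Solara→Band G ($478M), NorthTel→Band C ($752M); total welfare W = $2582M.
NorthTel receives Band C at value $752M, so the others get W − 752 = $1830M.
Without NorthTel: best allocation of the remaining 3 bidders over all 4 bands is AzureWave→Band C ($914M), TerraLink→Band D ($631M), Solara→Band G ($478M), total $2023M.
VCG payment = (others' best without NorthTel) − (others' welfare with NorthTel) = 2023 − 1830 = $193M.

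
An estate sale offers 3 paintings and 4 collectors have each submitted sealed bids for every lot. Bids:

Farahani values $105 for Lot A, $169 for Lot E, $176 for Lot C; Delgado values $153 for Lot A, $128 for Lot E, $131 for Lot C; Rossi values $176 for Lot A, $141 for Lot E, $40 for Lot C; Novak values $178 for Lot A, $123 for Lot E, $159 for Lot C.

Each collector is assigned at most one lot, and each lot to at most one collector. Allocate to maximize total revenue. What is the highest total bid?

Treat this as an assignment problem: match each collector to one lot.
Optimal: Rossi→Lot A ($176), Farahani→Lot E ($169), Novak→Lot C ($159) — total 176+169+159 = $504.
Column-greedy (each lot in turn goes to its best remaining collector) gives $478, worse by 26.
Swapping Novak↔Rossi (Novak→Lot A $178, Rossi→Lot C $40) loses 117.

Maximum total: $504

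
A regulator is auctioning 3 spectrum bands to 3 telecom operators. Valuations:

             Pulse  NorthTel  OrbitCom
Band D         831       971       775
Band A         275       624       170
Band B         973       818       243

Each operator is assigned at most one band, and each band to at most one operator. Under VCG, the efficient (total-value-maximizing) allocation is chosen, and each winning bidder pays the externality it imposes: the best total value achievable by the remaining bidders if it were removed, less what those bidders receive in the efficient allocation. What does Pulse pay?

Pulse pays $194M.

Efficient allocation: Pulse→Band B ($973M), NorthTel→Band A ($624M), OrbitCom→Band D ($775M); total welfare W = $2372M.
Pulse receives Band B at value $973M, so the others get W − 973 = $1399M.
Without Pulse: best allocation of the remaining 2 bidders over all 3 bands is NorthTel→Band B ($818M), OrbitCom→Band D ($775M), total $1593M.
VCG payment = (others' best without Pulse) − (others' welfare with Pulse) = 1593 − 1399 = $194M.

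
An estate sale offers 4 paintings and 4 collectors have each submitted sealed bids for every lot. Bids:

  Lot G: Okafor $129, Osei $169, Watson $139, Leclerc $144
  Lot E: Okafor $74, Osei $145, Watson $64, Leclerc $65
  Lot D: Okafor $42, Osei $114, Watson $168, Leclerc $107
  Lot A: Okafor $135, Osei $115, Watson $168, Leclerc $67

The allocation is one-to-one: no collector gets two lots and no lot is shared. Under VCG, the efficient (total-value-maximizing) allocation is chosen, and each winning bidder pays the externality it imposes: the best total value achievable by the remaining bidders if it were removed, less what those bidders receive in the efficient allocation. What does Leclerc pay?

Efficient allocation: Okafor→Lot A ($135), Osei→Lot E ($145), Watson→Lot D ($168), Leclerc→Lot G ($144); total welfare W = $592.
Leclerc receives Lot G at value $144, so the others get W − 144 = $448.
Without Leclerc: best allocation of the remaining 3 bidders over all 4 lots is Okafor→Lot A ($135), Osei→Lot G ($169), Watson→Lot D ($168), total $472.
VCG payment = (others' best without Leclerc) − (others' welfare with Leclerc) = 472 − 448 = $24.

Leclerc pays $24.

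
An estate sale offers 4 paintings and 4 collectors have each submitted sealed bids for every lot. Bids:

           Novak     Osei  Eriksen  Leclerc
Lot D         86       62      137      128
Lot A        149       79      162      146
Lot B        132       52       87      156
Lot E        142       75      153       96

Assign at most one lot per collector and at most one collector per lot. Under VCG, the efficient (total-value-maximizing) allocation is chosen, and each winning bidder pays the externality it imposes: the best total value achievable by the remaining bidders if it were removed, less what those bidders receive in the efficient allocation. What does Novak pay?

Efficient allocation: Novak→Lot E ($142), Osei→Lot D ($62), Eriksen→Lot A ($162), Leclerc→Lot B ($156); total welfare W = $522.
Novak receives Lot E at value $142, so the others get W − 142 = $380.
Without Novak: best allocation of the remaining 3 bidders over all 4 lots is Osei→Lot E ($75), Eriksen→Lot A ($162), Leclerc→Lot B ($156), total $393.
VCG payment = (others' best without Novak) − (others' welfare with Novak) = 393 − 380 = $13.

Novak pays $13.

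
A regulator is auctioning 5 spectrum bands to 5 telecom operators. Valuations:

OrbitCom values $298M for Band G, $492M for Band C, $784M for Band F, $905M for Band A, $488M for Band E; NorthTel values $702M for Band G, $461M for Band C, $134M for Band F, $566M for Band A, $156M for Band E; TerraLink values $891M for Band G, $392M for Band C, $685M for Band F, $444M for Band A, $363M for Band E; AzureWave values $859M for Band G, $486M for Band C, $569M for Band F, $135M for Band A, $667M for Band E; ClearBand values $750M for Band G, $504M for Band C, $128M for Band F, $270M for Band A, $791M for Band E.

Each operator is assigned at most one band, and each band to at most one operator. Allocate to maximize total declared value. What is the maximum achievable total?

Maximum total: $3701M

Optimal: OrbitCom→Band A ($905M), NorthTel→Band C ($461M), TerraLink→Band F ($685M), AzureWave→Band G ($859M), ClearBand→Band E ($791M) — total 905+461+685+859+791 = $3701M.
Column-greedy (each band in turn goes to its best remaining operator) gives $3412M, worse by 289.
Next-best assignment: OrbitCom→Band A, NorthTel→Band C, TerraLink→Band G, AzureWave→Band F, ClearBand→Band E = $3617M.
No other one-to-one assignment exceeds $3701M.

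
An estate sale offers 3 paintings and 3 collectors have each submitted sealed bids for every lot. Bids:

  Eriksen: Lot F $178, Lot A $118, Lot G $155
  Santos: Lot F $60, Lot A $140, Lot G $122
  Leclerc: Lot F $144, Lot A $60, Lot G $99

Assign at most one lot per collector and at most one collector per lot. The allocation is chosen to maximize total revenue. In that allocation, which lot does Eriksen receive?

Optimal: Eriksen→Lot G ($155), Santos→Lot A ($140), Leclerc→Lot F ($144) — total 155+140+144 = $439.
Max-entry greedy (repeatedly take the single best remaining cell) gives $417, worse by 22.
No other one-to-one assignment exceeds $439.
Eriksen's own top lot is Lot F ($178), but forcing Eriksen→Lot F and reassigning the rest optimally gives only $417 — worse by 22.

Eriksen receives Lot G.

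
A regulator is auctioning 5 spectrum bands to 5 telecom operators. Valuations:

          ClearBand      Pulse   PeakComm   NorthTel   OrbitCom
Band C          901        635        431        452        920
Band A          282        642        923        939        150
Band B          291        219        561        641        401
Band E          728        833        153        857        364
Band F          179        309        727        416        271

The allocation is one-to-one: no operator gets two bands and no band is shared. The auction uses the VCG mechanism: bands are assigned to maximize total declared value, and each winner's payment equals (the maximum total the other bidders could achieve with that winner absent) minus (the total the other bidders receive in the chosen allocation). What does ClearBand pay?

Efficient allocation: ClearBand→Band C ($901M), Pulse→Band E ($833M), PeakComm→Band F ($727M), NorthTel→Band A ($939M), OrbitCom→Band B ($401M); total welfare W = $3801M.
ClearBand receives Band C at value $901M, so the others get W − 901 = $2900M.
Without ClearBand: best allocation of the remaining 4 bidders over all 5 bands is Pulse→Band E ($833M), PeakComm→Band F ($727M), NorthTel→Band A ($939M), OrbitCom→Band C ($920M), total $3419M.
VCG payment = (others' best without ClearBand) − (others' welfare with ClearBand) = 3419 − 2900 = $519M.

ClearBand pays $519M.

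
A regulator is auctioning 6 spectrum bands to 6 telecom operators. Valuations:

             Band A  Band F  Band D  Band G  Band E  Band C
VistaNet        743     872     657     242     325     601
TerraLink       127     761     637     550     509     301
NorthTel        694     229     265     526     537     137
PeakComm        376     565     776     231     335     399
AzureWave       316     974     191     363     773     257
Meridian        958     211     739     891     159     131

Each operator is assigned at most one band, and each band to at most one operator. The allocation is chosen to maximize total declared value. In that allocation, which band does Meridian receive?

Meridian receives Band G.

This is the linear assignment problem.
Optimal: VistaNet→Band C ($601M), TerraLink→Band F ($761M), NorthTel→Band A ($694M), PeakComm→Band D ($776M), AzureWave→Band E ($773M), Meridian→Band G ($891M) — total 601+761+694+776+773+891 = $4496M.
Row-greedy (each operator in turn takes its best remaining band) gives $4266M, worse by 230.
Next-best assignment: VistaNet→Band C, TerraLink→Band E, NorthTel→Band A, PeakComm→Band D, AzureWave→Band F, Meridian→Band G = $4445M.
Meridian's own top band is Band A ($958M), but forcing Meridian→Band A and reassigning the rest optimally gives only $4396M — worse by 100.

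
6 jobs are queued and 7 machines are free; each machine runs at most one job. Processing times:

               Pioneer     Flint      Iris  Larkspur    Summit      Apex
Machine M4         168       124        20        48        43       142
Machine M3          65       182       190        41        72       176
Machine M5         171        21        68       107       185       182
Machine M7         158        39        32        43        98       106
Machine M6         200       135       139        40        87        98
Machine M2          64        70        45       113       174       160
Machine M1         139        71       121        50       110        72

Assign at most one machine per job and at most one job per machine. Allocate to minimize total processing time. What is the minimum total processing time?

This is the linear assignment problem.
Optimal: Pioneer→Machine M2 (64 min), Flint→Machine M5 (21 min), Iris→Machine M7 (32 min), Larkspur→Machine M6 (40 min), Summit→Machine M4 (43 min), Apex→Machine M1 (72 min) — total 64+21+32+40+43+72 = 272 min.
Row-greedy (each job in turn takes its cheapest remaining machine) gives 289 min, worse by 17.
Next-best assignment: Pioneer→Machine M3, Flint→Machine M5, Iris→Machine M7, Larkspur→Machine M6, Summit→Machine M4, Apex→Machine M1 = 273 min.
No other one-to-one assignment undercuts 272 min.

Minimum total: 272 min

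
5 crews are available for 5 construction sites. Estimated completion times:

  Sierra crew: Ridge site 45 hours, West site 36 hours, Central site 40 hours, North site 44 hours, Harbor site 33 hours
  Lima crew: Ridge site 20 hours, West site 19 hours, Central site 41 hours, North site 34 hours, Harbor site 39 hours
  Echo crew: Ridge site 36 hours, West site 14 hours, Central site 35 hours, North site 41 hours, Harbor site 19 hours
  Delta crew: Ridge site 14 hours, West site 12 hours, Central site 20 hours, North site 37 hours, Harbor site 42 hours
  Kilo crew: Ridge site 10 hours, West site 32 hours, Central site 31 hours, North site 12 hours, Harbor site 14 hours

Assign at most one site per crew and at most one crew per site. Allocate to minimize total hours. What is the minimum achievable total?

Optimal: Sierra crew→Harbor site (33 hours), Lima crew→Ridge site (20 hours), Echo crew→West site (14 hours), Delta crew→Central site (20 hours), Kilo crew→North site (12 hours) — total 33+20+14+20+12 = 99 hours.
Column-greedy (each site in turn goes to its cheapest remaining crew) gives 124 hours, worse by 25.
Next-best assignment: Sierra crew→Central site, Lima crew→Ridge site, Echo crew→Harbor site, Delta crew→West site, Kilo crew→North site = 103 hours.
No other one-to-one assignment undercuts 99 hours.

Min total: 99 hours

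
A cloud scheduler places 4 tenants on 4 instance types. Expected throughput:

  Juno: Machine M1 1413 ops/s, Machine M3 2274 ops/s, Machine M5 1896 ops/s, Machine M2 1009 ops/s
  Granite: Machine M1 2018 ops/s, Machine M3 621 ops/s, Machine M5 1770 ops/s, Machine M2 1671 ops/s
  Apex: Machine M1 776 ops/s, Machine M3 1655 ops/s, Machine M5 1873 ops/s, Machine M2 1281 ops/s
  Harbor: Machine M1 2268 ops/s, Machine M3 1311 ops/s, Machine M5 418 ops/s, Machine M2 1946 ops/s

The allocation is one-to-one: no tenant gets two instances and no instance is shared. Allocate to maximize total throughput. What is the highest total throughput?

Optimal: Juno→Machine M3 (2274 ops/s), Granite→Machine M1 (2018 ops/s), Apex→Machine M5 (1873 ops/s), Harbor→Machine M2 (1946 ops/s) — total 2274+2018+1873+1946 = 8111 ops/s.
Max-entry greedy (repeatedly take the single best remaining cell) gives 8086 ops/s, worse by 25.
Next-best assignment: Juno→Machine M3, Granite→Machine M2, Apex→Machine M5, Harbor→Machine M1 = 8086 ops/s.
Swapping Apex↔Juno (Apex→Machine M3 1655 ops/s, Juno→Machine M5 1896 ops/s) loses 596.

Max total: 8111 ops/s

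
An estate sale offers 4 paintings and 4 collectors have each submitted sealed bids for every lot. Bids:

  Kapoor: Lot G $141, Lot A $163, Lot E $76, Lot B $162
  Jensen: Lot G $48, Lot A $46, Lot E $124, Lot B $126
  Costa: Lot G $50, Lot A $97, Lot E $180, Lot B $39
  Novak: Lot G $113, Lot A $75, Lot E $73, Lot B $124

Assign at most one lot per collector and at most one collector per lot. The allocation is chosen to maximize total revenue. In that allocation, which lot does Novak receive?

Novak receives Lot G.

Optimal: Kapoor→Lot A ($163), Jensen→Lot B ($126), Costa→Lot E ($180), Novak→Lot G ($113) — total 163+126+180+113 = $582.
Column-greedy (each lot in turn goes to its best remaining collector) gives $486, worse by 96.
Next-best assignment: Kapoor→Lot G, Jensen→Lot B, Costa→Lot E, Novak→Lot A = $522.
Every other assignment is strictly worse.
Novak's own top lot is Lot B ($124), but forcing Novak→Lot B and reassigning the rest optimally gives only $515 — worse by 67.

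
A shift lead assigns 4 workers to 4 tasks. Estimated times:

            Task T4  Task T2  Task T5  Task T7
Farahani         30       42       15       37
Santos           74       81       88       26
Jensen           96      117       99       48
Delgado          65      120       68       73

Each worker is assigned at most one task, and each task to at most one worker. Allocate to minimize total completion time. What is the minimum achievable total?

Min total: 209 min

Optimal: Farahani→Task T5 (15 min), Santos→Task T2 (81 min), Jensen→Task T7 (48 min), Delgado→Task T4 (65 min) — total 15+81+48+65 = 209 min.
Min-entry greedy (repeatedly take the single cheapest remaining cell) gives 223 min, worse by 14.
Next-best assignment: Farahani→Task T5, Santos→Task T7, Jensen→Task T2, Delgado→Task T4 = 223 min.
No other one-to-one assignment undercuts 209 min.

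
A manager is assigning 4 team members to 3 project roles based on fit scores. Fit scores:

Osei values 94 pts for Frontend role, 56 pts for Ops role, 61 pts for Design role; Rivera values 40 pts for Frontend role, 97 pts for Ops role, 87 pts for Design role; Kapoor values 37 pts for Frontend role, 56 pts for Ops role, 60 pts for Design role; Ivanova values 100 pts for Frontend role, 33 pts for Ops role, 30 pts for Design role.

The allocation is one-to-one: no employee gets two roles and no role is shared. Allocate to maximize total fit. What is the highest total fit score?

Maximum total: 258 pts

Treat this as an assignment problem: match each employee to one role.
Optimal: Ivanova→Frontend role (100 pts), Rivera→Ops role (97 pts), Osei→Design role (61 pts) — total 100+97+61 = 258 pts.
Row-greedy (each employee in turn takes its best remaining role) gives 251 pts, worse by 7.
Every other assignment is strictly worse.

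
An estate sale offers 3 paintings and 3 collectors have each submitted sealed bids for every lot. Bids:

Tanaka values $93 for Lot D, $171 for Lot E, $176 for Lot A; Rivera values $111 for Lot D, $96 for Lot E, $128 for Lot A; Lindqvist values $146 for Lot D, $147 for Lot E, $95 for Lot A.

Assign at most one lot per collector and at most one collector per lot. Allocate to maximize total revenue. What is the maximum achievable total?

Optimal: Tanaka→Lot E ($171), Rivera→Lot A ($128), Lindqvist→Lot D ($146) — total 171+128+146 = $445.
Next-best assignment: Tanaka→Lot A, Rivera→Lot D, Lindqvist→Lot E = $434.
No other one-to-one assignment exceeds $445.

Maximum total: $445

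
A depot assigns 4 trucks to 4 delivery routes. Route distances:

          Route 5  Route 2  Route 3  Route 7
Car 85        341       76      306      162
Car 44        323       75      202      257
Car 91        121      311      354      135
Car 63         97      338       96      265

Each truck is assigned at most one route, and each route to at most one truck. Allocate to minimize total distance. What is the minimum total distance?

Optimal: Car 85→Route 7 (162 km), Car 44→Route 2 (75 km), Car 91→Route 5 (121 km), Car 63→Route 3 (96 km) — total 162+75+121+96 = 454 km.
Column-greedy (each route in turn goes to its cheapest remaining truck) gives 613 km, worse by 159.
Next-best assignment: Car 85→Route 2, Car 44→Route 3, Car 91→Route 7, Car 63→Route 5 = 510 km.
Swapping Car 63↔Car 85 (Car 63→Route 7 265 km, Car 85→Route 3 306 km) adds 313.

Minimum total: 454 km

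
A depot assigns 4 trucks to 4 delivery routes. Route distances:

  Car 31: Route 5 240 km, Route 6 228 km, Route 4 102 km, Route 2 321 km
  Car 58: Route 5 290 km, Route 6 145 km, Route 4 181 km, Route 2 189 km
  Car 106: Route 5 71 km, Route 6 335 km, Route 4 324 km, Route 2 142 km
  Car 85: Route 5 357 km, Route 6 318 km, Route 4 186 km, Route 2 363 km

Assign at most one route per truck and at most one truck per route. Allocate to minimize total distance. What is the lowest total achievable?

Minimum total: 674 km

This is the linear assignment problem.
Optimal: Car 31→Route 6 (228 km), Car 58→Route 2 (189 km), Car 106→Route 5 (71 km), Car 85→Route 4 (186 km) — total 228+189+71+186 = 674 km.
Min-entry greedy (repeatedly take the single cheapest remaining cell) gives 681 km, worse by 7.
Next-best assignment: Car 31→Route 4, Car 58→Route 2, Car 106→Route 5, Car 85→Route 6 = 680 km.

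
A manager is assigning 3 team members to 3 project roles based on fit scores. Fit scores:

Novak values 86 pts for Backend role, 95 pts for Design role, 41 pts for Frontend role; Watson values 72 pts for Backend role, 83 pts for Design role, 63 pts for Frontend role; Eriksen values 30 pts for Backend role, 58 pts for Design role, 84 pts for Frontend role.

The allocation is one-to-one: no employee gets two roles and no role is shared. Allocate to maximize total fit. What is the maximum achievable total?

Maximum total: 253 pts

Optimal: Novak→Backend role (86 pts), Watson→Design role (83 pts), Eriksen→Frontend role (84 pts) — total 86+83+84 = 253 pts.
Max-entry greedy (repeatedly take the single best remaining cell) gives 251 pts, worse by 2.
Next-best assignment: Novak→Design role, Watson→Backend role, Eriksen→Frontend role = 251 pts.
Swapping Watson↔Novak (Watson→Backend role 72 pts, Novak→Design role 95 pts) loses 2.
Checked against all permutations: 253 pts is optimal.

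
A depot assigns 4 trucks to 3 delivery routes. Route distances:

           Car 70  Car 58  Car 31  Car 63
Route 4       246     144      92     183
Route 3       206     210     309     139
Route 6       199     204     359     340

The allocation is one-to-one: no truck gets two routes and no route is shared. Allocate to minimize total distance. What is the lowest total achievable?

Optimal: Car 31→Route 4 (92 km), Car 63→Route 3 (139 km), Car 70→Route 6 (199 km) — total 92+139+199 = 430 km.
Row-greedy (each truck in turn takes its cheapest remaining route) gives 652 km, worse by 222.
Next-best assignment: Car 31→Route 4, Car 63→Route 3, Car 58→Route 6 = 435 km.
Swapping Car 31↔Car 63 (Car 31→Route 3 309 km, Car 63→Route 4 183 km) adds 261.

Minimum total: 430 km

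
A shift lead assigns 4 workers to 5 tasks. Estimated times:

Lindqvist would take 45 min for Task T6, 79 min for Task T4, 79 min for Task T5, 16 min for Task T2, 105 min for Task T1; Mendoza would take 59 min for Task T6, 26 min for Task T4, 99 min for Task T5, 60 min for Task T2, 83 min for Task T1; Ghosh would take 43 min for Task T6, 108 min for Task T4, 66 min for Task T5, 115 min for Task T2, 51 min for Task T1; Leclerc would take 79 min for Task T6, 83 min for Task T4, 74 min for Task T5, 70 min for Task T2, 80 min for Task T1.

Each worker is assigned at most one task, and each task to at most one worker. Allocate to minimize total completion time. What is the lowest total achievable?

Optimal: Lindqvist→Task T2 (16 min), Mendoza→Task T4 (26 min), Ghosh→Task T6 (43 min), Leclerc→Task T5 (74 min) — total 16+26+43+74 = 159 min.
Next-best assignment: Lindqvist→Task T2, Mendoza→Task T4, Ghosh→Task T6, Leclerc→Task T1 = 165 min.
No other one-to-one assignment undercuts 159 min.

Minimum total: 159 min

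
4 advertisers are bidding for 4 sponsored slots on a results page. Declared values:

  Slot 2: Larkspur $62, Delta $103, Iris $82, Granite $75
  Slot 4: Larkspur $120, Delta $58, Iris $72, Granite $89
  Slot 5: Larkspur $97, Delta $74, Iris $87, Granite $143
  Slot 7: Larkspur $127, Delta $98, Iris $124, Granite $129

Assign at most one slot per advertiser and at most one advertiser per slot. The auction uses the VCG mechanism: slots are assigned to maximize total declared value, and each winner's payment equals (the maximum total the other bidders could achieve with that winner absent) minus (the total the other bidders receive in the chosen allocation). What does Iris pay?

Iris pays $7.

Efficient allocation: Larkspur→Slot 4 ($120), Delta→Slot 2 ($103), Iris→Slot 7 ($124), Granite→Slot 5 ($143); total welfare W = $490.
Iris receives Slot 7 at value $124, so the others get W − 124 = $366.
Without Iris: best allocation of the remaining 3 bidders over all 4 slots is Larkspur→Slot 7 ($127), Delta→Slot 2 ($103), Granite→Slot 5 ($143), total $373.
VCG payment = (others' best without Iris) − (others' welfare with Iris) = 373 − 366 = $7.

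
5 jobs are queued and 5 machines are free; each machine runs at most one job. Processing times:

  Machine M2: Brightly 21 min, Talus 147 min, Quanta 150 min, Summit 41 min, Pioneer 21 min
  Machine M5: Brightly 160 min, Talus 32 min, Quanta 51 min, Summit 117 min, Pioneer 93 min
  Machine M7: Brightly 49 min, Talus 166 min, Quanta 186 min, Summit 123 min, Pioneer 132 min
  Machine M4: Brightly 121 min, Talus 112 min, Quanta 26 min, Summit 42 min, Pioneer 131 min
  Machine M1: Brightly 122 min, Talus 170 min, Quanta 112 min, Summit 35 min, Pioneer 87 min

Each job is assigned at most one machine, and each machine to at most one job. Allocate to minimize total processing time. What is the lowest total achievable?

Min total: 163 min

Optimal: Brightly→Machine M7 (49 min), Talus→Machine M5 (32 min), Quanta→Machine M4 (26 min), Summit→Machine M1 (35 min), Pioneer→Machine M2 (21 min) — total 49+32+26+35+21 = 163 min.
Min-entry greedy (repeatedly take the single cheapest remaining cell) gives 246 min, worse by 83.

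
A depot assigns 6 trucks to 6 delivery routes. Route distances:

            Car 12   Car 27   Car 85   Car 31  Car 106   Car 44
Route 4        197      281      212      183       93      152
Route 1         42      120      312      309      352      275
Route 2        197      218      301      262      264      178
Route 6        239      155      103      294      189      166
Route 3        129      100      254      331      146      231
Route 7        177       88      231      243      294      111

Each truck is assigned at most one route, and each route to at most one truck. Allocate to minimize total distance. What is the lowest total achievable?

Min total: 711 km

Optimal: Car 12→Route 1 (42 km), Car 27→Route 3 (100 km), Car 85→Route 6 (103 km), Car 31→Route 2 (262 km), Car 106→Route 4 (93 km), Car 44→Route 7 (111 km) — total 42+100+103+262+93+111 = 711 km.
Min-entry greedy (repeatedly take the single cheapest remaining cell) gives 835 km, worse by 124.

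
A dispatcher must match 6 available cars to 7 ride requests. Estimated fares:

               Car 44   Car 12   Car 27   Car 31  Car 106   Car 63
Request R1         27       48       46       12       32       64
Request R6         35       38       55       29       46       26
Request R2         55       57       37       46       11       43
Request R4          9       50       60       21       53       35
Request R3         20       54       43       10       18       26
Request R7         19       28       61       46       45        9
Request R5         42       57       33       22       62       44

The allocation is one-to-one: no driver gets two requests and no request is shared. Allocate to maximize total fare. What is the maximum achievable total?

This is a one-to-one assignment (maximum-weight bipartite matching).
Optimal: Car 44→Request R2 ($55), Car 12→Request R3 ($54), Car 27→Request R4 ($60), Car 31→Request R7 ($46), Car 106→Request R5 ($62), Car 63→Request R1 ($64) — total 55+54+60+46+62+64 = $341.
Max-entry greedy (repeatedly take the single best remaining cell) gives $300, worse by 41.

Maximum total: $341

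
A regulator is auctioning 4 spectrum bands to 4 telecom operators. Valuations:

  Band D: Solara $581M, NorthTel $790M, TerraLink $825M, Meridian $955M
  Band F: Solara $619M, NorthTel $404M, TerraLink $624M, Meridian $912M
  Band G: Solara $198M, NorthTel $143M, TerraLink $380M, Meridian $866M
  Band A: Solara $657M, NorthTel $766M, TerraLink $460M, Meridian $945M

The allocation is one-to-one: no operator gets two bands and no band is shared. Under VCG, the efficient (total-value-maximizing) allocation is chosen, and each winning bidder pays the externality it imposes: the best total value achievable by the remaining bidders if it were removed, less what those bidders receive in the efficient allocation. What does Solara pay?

Solara pays $46M.

Efficient allocation: Solara→Band F ($619M), NorthTel→Band A ($766M), TerraLink→Band D ($825M), Meridian→Band G ($866M); total welfare W = $3076M.
Solara receives Band F at value $619M, so the others get W − 619 = $2457M.
Without Solara: best allocation of the remaining 3 bidders over all 4 bands is NorthTel→Band A ($766M), TerraLink→Band D ($825M), Meridian→Band F ($912M), total $2503M.
VCG payment = (others' best without Solara) − (others' welfare with Solara) = 2503 − 2457 = $46M.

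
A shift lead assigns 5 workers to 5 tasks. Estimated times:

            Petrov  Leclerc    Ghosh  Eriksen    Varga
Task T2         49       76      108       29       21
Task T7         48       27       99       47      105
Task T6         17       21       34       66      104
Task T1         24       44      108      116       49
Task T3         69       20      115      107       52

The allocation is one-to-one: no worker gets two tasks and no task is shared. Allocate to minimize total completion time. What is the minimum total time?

Optimal: Petrov→Task T1 (24 min), Leclerc→Task T3 (20 min), Ghosh→Task T6 (34 min), Eriksen→Task T7 (47 min), Varga→Task T2 (21 min) — total 24+20+34+47+21 = 146 min.
Column-greedy (each task in turn goes to its cheapest remaining worker) gives 280 min, worse by 134.
Next-best assignment: Petrov→Task T1, Leclerc→Task T7, Ghosh→Task T6, Eriksen→Task T2, Varga→Task T3 = 166 min.
Swapping Eriksen↔Leclerc (Eriksen→Task T3 107 min, Leclerc→Task T7 27 min) adds 67.

Minimum total: 146 min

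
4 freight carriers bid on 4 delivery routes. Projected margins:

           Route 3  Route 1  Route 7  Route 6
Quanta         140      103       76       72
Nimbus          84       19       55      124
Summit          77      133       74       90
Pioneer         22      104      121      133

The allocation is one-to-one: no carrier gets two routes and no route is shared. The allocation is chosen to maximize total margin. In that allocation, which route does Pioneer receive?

Optimal: Quanta→Route 3 ($140k), Nimbus→Route 6 ($124k), Summit→Route 1 ($133k), Pioneer→Route 7 ($121k) — total 140+124+133+121 = $518k.
Max-entry greedy (repeatedly take the single best remaining cell) gives $461k, worse by 57.
Next-best assignment: Quanta→Route 3, Nimbus→Route 7, Summit→Route 1, Pioneer→Route 6 = $461k.
Swapping Nimbus↔Summit (Nimbus→Route 1 $19k, Summit→Route 6 $90k) loses 148.
Checked against all permutations: $518k is optimal.
Pioneer's own top route is Route 6 ($133k), but forcing Pioneer→Route 6 and reassigning the rest optimally gives only $461k — worse by 57.

Pioneer receives Route 7.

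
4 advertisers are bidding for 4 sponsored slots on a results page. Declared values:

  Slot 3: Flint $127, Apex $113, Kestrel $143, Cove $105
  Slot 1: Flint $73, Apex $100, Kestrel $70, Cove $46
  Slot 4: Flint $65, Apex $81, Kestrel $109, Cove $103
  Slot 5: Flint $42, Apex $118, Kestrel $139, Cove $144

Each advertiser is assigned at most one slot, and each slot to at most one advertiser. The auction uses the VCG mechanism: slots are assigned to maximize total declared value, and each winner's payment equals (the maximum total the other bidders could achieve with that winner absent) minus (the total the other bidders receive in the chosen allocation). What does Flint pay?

Flint pays $34.

Efficient allocation: Flint→Slot 3 ($127), Apex→Slot 1 ($100), Kestrel→Slot 4 ($109), Cove→Slot 5 ($144); total welfare W = $480.
Flint receives Slot 3 at value $127, so the others get W − 127 = $353.
Without Flint: best allocation of the remaining 3 bidders over all 4 slots is Apex→Slot 1 ($100), Kestrel→Slot 3 ($143), Cove→Slot 5 ($144), total $387.
VCG payment = (others' best without Flint) − (others' welfare with Flint) = 387 − 353 = $34.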